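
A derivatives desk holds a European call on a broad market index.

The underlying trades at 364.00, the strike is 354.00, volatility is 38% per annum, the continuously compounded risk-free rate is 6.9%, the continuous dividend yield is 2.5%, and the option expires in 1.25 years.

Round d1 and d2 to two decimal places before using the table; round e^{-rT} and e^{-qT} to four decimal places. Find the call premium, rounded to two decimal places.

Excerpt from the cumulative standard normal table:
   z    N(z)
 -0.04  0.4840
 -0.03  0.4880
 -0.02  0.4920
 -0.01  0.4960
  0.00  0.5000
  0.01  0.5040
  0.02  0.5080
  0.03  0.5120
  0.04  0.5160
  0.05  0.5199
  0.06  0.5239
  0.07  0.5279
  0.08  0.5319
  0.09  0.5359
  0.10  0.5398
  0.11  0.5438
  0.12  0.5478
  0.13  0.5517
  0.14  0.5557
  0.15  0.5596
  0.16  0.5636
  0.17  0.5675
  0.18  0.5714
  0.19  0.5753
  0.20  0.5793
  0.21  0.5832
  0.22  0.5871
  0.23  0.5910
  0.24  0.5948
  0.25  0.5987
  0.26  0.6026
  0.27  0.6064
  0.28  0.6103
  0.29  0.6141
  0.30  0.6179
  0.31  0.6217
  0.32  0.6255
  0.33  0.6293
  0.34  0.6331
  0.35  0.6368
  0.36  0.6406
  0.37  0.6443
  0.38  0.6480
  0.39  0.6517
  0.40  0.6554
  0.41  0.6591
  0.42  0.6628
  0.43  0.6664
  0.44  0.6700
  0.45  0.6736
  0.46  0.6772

σ√T = 0.38·√1.25 = 0.4249
d₁ = [ln(364/354) + (0.069 − 0.025 + 0.38²/2)·1.25] / 0.4249 = [0.0279 + 0.1452] / 0.4249 = 0.4075 ⇒ 0.41
d₂ = d₁ − σ√T = 0.4075 − 0.4249 = -0.0174 ⇒ -0.02
e^(−qT) = e^(−0.025·1.25) = 0.9692;  e^(−rT) = e^(−0.069·1.25) = 0.9174
N(d₁) = N(0.41) = 0.6591;  N(d₂) = N(-0.02) = 0.4920
C = 364·0.9692·0.6591 − 354·0.9174·0.4920 = 232.5231 − 159.7817 = 72.7414

72.74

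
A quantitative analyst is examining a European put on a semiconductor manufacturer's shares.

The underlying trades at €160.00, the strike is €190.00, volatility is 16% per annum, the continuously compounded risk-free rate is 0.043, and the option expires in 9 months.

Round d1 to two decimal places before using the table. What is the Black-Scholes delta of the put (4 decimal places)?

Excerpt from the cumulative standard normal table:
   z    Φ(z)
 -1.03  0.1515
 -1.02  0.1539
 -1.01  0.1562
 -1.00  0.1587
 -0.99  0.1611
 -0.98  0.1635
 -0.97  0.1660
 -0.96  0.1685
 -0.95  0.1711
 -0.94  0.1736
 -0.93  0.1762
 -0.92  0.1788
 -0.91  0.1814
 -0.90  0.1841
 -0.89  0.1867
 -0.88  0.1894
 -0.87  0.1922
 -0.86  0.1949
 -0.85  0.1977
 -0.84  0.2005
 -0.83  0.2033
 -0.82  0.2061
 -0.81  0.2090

σ√T = 0.16 × 0.8660 = 0.1386
d₁ = [ln(160/190) + (0.043 + 0.16²/2)·0.75] / 0.1386 = [-0.1719 + 0.0418] / 0.1386 = -0.9382 which rounds to -0.94
N(d₁) = N(-0.94) = 0.1736
Δ_put = N(d₁) − 1 = 0.1736 − 1 = -0.8264

-0.8264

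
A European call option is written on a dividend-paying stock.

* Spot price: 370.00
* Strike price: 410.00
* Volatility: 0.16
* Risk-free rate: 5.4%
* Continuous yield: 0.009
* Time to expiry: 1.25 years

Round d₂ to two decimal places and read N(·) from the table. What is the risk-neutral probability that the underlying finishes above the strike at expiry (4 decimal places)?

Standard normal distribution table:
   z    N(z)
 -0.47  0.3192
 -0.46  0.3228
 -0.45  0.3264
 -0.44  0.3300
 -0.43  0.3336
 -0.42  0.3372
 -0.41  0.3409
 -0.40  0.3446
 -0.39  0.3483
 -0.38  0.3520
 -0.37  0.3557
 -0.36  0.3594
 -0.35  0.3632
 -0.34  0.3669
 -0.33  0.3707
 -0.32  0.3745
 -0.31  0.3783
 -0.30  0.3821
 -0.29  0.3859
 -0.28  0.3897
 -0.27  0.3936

σ√T = 0.16·√1.25 = 0.1789
d₁ = [ln(370/410) + (0.054 − 0.009 + ½·0.16²)·1.25] / (σ√T) = (-0.1027 + 0.0722) / 0.1789 = -0.1700 ⇒ -0.17
d₂ = -0.1700 − 0.1789 = -0.3488 ⇒ -0.35
Risk-neutral Pr[S_T > K] = N(d₂) = N(-0.35) = 0.3632

0.3632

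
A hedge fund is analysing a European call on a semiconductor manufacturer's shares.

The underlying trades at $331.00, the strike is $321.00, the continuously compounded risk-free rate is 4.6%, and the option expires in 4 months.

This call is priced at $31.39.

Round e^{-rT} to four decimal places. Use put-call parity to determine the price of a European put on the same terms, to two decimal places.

e^(−rT) = e^(−0.046·0.3333) = 0.9848
Put-call parity: C − P = S − K·e^(−rT) = 331 − 321·0.9848 = 331 − 316.1208 = 14.8792
P = C − (C − P) = 31.39 − (14.8792) = 16.5108

$16.51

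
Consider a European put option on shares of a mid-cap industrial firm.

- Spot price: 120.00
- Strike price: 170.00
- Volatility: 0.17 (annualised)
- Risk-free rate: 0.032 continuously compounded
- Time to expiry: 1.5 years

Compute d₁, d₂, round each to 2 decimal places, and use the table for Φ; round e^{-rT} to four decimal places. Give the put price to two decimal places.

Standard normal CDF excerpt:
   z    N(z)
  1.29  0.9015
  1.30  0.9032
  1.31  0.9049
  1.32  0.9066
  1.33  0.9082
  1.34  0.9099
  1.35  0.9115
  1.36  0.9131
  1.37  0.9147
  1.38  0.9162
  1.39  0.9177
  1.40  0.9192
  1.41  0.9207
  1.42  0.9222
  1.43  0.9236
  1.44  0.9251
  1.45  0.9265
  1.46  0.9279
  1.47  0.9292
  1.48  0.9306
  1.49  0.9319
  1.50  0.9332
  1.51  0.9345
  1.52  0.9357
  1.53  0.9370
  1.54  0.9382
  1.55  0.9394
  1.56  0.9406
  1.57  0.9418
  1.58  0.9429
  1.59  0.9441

σ√T = 0.17·√1.5 = 0.2082
ln(S/K) + (r + σ²/2)T = ln(120/170) + (0.032 + 0.17²/2)·1.5 = -0.3483 + 0.0697 = -0.2786
d₁ = -0.2786 / 0.2082 = -1.3382 → -1.34
d₂ = d₁ − σ√T = -1.3382 − 0.2082 = -1.5465 → -1.55
e^(−rT) = e^(−0.032·1.5) = 0.9531
N(−d₂) = N(1.55) = 0.9394;  N(−d₁) = N(1.34) = 0.9099
P = 170·0.9531·0.9394 − 120·0.9099 = 152.2082 − 109.1880 = 43.0202

43.02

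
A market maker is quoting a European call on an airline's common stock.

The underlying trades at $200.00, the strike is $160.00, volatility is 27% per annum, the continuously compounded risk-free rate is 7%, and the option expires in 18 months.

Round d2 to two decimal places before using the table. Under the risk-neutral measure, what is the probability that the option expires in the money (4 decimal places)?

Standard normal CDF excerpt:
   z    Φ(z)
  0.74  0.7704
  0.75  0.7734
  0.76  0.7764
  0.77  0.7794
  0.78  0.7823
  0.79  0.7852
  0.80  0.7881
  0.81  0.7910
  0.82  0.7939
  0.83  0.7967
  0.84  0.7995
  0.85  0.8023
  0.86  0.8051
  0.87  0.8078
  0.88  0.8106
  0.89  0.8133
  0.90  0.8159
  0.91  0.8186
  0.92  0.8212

0.7967

σ√T = 0.27 × 1.2247 = 0.3307
d₁ = [ln(200/160) + (0.07 + ½·0.27²)·1.5] / (σ√T) = (0.2231 + 0.1597) / 0.3307 = 1.1577 ≈ 1.16
d₂ = 1.1577 − 0.3307 = 0.8270 ≈ 0.83
Pr(exercise) under Q = N(d₂) = 0.7967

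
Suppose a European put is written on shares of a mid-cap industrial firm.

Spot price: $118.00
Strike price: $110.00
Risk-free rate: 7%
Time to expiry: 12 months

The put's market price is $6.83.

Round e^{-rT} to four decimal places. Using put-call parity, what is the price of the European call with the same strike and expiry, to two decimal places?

$22.27

exp(−rT) = exp(−0.07·1) = 0.9324
Put-call parity: C − P = S − K·e^(−rT) = 118 − 110·0.9324 = 118 − 102.5640 = 15.4360
C = P + (C − P) = 6.83 + (15.4360) = 22.2660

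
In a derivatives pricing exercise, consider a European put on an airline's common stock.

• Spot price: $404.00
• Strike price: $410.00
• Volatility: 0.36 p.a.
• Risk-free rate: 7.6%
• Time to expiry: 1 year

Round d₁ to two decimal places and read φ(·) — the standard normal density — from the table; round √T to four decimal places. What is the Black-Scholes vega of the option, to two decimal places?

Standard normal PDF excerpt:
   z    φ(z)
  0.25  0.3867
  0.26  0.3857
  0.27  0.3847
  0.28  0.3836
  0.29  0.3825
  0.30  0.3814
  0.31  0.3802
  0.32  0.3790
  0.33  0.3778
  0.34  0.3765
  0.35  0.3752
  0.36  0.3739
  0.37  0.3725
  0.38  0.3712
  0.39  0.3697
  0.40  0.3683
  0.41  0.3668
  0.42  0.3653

151.58

σ√T = 0.36·√1 = 0.3600
d₁ = [ln(404/410) + (0.076 + 0.36²/2)·1] / 0.3600 = [-0.0147 + 0.1408] / 0.3600 = 0.3502 which rounds to 0.35
√T = √1 = 1.0000
φ(d₁) = φ(0.35) = 0.3752
vega = S·φ(d₁)·√T = 404·0.3752·1.0000 = 151.5808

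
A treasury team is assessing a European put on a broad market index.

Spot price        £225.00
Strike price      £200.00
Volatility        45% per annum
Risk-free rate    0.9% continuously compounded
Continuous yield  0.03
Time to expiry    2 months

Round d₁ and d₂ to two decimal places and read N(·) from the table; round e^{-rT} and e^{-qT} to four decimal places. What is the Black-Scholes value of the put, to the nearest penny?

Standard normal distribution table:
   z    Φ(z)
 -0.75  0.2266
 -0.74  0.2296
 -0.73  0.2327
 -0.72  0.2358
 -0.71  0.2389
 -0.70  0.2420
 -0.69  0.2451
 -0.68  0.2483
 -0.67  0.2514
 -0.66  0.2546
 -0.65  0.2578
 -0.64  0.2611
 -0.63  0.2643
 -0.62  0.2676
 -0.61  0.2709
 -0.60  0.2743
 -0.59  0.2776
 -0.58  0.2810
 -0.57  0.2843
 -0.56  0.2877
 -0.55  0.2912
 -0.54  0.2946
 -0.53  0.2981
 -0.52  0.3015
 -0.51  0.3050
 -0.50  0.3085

σ√T = 0.45 × 0.4082 = 0.1837
d₁ = [ln(225/200) + (0.009 − 0.03 + 0.45²/2)·0.1667] / 0.1837 = [0.1178 + 0.0134] / 0.1837 = 0.7139 ≈ 0.71
d₂ = d₁ − σ√T = 0.7139 − 0.1837 = 0.5302 ≈ 0.53
e^(−qT) = e^(−0.03·0.1667) = 0.9950;  e^(−rT) = e^(−0.009·0.1667) = 0.9985
P = 200·0.9985·N(-0.53) − 225·0.9950·N(-0.71) = 200·0.9985·0.2981 − 225·0.9950·0.2389 = 59.5306 − 53.4837 = 6.0468

£6.05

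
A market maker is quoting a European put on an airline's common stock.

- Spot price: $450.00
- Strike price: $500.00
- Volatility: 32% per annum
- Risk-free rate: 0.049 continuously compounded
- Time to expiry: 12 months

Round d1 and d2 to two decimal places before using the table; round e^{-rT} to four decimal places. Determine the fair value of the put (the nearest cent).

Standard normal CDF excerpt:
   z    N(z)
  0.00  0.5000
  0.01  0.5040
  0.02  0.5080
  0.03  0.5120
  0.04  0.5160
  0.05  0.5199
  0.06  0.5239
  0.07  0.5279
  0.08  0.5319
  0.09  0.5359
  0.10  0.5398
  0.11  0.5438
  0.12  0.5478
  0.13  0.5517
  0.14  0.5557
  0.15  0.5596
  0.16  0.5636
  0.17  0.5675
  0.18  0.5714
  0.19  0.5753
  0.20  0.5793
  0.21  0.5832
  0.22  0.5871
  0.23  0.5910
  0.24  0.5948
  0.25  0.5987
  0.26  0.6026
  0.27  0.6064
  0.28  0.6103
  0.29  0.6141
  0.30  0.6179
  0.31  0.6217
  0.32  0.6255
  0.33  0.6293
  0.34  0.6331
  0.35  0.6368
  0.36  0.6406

σ√T = 0.32·√1 = 0.3200
d₁ = [ln(450/500) + (0.049 + 0.32²/2)·1] / 0.3200 = [-0.1054 + 0.1002] / 0.3200 = -0.0161 ≈ -0.02
d₂ = d₁ − σ√T = -0.0161 − 0.3200 = -0.3361 ≈ -0.34
exp(−rT) = exp(−0.049·1) = 0.9522
N(−d₂) = N(0.34) = 0.6331;  N(−d₁) = N(0.02) = 0.5080
P = 500·0.9522·0.6331 − 450·0.5080 = 301.4189 − 228.6000 = 72.8189

$72.82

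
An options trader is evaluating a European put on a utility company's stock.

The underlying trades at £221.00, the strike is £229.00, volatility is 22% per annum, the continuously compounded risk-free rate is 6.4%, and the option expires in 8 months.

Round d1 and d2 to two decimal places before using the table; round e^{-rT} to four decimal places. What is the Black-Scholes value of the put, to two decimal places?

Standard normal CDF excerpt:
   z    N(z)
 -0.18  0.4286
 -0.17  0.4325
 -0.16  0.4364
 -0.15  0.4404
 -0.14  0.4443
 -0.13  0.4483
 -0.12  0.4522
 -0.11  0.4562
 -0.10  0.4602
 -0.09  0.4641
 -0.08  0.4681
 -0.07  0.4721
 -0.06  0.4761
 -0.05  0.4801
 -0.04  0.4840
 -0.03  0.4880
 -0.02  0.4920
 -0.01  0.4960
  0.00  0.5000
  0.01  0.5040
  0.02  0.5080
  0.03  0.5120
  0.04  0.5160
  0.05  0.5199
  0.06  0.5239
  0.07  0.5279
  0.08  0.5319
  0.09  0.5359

£15.01

σ√T = 0.22 × 0.8165 = 0.1796
d₁ = [ln(221/229) + (0.064 + ½·0.22²)·0.6667] / (σ√T) = (-0.0356 + 0.0588) / 0.1796 = 0.1294 which rounds to 0.13
d₂ = 0.1294 − 0.1796 = -0.0502 which rounds to -0.05
e^(−rT) = e^(−0.064·0.6667) = 0.9582
N(−d₂) = N(0.05) = 0.5199;  N(−d₁) = N(-0.13) = 0.4483
P = 229·0.9582·0.5199 − 221·0.4483 = 114.0805 − 99.0743 = 15.0062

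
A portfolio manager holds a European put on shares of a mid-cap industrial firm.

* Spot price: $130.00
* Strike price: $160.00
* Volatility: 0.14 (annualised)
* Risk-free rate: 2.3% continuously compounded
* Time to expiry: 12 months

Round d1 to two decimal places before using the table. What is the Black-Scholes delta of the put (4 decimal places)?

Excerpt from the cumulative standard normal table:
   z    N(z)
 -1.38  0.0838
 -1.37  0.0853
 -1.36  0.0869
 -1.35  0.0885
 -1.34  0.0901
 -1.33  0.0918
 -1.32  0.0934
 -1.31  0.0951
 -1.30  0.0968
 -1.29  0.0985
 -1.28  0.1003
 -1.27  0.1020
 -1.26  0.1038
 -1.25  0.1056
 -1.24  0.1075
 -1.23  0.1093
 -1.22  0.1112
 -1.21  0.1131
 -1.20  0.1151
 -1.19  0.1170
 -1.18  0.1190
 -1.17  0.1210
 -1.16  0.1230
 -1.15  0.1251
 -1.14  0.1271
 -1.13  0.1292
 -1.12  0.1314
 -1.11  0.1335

σ√T = 0.14 × 1.0000 = 0.1400
d₁ = [ln(130/160) + (0.023 + 0.14²/2)·1] / 0.1400 = [-0.2076 + 0.0328] / 0.1400 = -1.2489 → -1.25
N(d₁) = N(-1.25) = 0.1056
Δ_put = N(d₁) − 1 = 0.1056 − 1 = -0.8944

-0.8944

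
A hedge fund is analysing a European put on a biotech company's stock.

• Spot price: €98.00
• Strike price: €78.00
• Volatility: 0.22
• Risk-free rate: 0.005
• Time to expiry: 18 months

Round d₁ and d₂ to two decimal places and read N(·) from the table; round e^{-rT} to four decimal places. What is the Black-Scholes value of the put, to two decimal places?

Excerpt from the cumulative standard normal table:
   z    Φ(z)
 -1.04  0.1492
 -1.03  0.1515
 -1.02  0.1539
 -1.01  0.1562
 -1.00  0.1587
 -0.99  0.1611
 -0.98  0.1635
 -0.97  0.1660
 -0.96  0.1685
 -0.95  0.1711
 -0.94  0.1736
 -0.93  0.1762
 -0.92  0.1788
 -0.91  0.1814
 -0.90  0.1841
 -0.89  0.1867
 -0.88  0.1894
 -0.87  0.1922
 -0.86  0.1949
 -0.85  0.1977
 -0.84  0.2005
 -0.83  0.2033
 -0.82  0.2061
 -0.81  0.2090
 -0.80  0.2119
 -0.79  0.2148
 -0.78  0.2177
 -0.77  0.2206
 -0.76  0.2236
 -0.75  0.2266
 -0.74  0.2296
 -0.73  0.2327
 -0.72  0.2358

T = 1.5;  σ√T = 0.2694
d₁ = [ln(98/78) + (0.005 + 0.22²/2)·1.5] / 0.2694 = [0.2283 + 0.0438] / 0.2694 = 1.0097 ≈ 1.01
d₂ = d₁ − σ√T = 1.0097 − 0.2694 = 0.7403 ≈ 0.74
exp(−rT) = exp(−0.005·1.5) = 0.9925
P = 78·0.9925·N(-0.74) − 98·N(-1.01) = 78·0.9925·0.2296 − 98·0.1562 = 17.7745 − 15.3076 = 2.4669

€2.47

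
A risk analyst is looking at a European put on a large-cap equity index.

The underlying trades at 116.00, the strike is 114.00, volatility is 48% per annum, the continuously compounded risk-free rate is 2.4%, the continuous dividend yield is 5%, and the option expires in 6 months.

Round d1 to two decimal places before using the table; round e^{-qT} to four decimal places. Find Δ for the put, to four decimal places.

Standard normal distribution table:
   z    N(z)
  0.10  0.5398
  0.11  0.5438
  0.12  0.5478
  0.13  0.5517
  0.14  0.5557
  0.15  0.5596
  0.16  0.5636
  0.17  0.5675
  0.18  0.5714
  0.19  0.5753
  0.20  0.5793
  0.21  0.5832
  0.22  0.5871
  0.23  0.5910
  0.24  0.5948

-0.4180

T = 0.5;  σ√T = 0.3394
d₁ = [ln(116/114) + (0.024 − 0.05 + 0.48²/2)·0.5] / 0.3394 = [0.0174 + 0.0446] / 0.3394 = 0.1826 which rounds to 0.18
N(d₁) = N(0.18) = 0.5714
Δ_put = e^(−qT)·(N(d₁) − 1) = 0.9753·(0.5714 − 1) = -0.4180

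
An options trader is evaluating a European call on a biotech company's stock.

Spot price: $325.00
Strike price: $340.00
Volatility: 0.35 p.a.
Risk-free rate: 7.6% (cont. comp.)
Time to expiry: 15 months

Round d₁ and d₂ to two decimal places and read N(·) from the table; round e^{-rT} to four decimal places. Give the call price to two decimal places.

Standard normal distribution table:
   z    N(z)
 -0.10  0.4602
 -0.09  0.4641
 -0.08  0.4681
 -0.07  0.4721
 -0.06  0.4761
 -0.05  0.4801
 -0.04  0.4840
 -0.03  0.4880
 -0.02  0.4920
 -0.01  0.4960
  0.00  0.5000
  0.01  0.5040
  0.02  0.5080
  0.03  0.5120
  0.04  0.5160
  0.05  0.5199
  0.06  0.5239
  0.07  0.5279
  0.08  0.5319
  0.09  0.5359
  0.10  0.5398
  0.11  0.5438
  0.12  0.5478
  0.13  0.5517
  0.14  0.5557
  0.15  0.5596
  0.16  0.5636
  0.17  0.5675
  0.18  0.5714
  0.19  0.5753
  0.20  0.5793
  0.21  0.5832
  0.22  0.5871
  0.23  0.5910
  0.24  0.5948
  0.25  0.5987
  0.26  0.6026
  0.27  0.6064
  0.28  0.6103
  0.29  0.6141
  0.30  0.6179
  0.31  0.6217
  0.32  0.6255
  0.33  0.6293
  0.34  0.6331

$57.32

σ√T = 0.35 × 1.1180 = 0.3913
d₁ = [ln(325/340) + (0.076 + ½·0.35²)·1.25] / (σ√T) = (-0.0451 + 0.1716) / 0.3913 = 0.3231 ⇒ 0.32
d₂ = 0.3231 − 0.3913 = -0.0682 ⇒ -0.07
exp(−rT) = exp(−0.076·1.25) = 0.9094
N(d₁) = N(0.32) = 0.6255;  N(d₂) = N(-0.07) = 0.4721
C = 325·0.6255 − 340·0.9094·0.4721 = 203.2875 − 145.9714 = 57.3161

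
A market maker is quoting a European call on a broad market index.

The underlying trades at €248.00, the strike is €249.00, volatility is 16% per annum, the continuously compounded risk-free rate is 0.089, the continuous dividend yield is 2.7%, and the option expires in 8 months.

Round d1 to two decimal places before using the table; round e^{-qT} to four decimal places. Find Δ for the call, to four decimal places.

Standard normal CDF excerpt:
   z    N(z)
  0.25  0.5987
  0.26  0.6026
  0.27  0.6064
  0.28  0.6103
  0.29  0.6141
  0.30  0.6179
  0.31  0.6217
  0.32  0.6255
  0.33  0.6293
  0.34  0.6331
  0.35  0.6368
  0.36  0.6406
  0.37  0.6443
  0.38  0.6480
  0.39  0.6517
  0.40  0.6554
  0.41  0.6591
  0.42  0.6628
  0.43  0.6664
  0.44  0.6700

T = 0.6667;  σ√T = 0.1306
d₁ = [ln(248/249) + (0.089 − 0.027 + 0.16²/2)·0.6667] / 0.1306 = [-0.0040 + 0.0499] / 0.1306 = 0.3509 which rounds to 0.35
N(d₁) = N(0.35) = 0.6368
Δ_call = e^(−qT)·N(d₁) = 0.9822·0.6368 = 0.6255

0.6255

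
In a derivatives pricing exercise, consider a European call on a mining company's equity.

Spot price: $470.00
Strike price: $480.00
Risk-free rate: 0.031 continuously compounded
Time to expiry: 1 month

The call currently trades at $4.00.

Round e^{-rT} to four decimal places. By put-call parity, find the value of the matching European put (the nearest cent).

$12.75

e^(−rT) = e^(−0.031·0.08333) = 0.9974
Put-call parity: C − P = S − K·e^(−rT) = 470 − 480·0.9974 = 470 − 478.7520 = -8.7520
P = C − (C − P) = 4.00 − (-8.7520) = 12.7520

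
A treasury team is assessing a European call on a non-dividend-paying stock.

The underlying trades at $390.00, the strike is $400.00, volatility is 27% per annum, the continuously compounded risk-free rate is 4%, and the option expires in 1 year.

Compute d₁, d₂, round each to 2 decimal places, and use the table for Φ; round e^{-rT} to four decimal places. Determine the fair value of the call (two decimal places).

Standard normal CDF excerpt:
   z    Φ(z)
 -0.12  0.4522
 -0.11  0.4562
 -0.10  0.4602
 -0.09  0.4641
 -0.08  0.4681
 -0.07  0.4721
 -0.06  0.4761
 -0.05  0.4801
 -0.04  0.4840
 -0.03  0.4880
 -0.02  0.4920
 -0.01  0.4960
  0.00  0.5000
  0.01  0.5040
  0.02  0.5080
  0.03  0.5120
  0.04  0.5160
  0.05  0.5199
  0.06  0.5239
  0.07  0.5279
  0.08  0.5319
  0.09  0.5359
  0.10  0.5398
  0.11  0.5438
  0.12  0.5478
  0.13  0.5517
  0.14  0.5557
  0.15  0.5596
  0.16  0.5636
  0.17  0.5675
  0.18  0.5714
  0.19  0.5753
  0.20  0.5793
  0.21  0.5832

σ√T = 0.27·√1 = 0.2700
d₁ = [ln(390/400) + (0.04 + 0.27²/2)·1] / 0.2700 = [-0.0253 + 0.0765] / 0.2700 = 0.1894 which rounds to 0.19
d₂ = d₁ − σ√T = 0.1894 − 0.2700 = -0.0806 which rounds to -0.08
exp(−rT) = exp(−0.04·1) = 0.9608
N(d₁) = N(0.19) = 0.5753;  N(d₂) = N(-0.08) = 0.4681
C = 390·0.5753 − 400·0.9608·0.4681 = 224.3670 − 179.9002 = 44.4668

$44.47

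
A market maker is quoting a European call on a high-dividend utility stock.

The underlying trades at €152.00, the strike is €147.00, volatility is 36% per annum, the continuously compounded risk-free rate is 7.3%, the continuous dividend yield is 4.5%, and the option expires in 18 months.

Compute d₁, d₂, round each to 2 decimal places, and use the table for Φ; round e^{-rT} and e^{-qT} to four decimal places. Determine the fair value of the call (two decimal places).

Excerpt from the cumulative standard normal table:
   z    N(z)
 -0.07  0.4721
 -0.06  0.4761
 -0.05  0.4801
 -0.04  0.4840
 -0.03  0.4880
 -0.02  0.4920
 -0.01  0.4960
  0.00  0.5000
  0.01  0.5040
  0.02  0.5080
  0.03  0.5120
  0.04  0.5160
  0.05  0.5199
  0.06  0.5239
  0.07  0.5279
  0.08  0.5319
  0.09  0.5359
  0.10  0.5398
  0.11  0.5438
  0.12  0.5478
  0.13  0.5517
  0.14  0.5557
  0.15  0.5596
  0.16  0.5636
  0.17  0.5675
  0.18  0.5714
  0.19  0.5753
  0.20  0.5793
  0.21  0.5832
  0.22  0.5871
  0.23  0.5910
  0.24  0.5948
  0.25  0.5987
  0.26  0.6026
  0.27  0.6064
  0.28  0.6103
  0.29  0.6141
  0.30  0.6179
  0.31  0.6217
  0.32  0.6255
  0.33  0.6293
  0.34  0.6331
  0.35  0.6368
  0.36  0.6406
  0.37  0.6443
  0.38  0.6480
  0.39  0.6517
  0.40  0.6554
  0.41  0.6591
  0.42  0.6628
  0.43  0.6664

€29.33

T = 1.5;  σ√T = 0.4409
d₁ = [ln(152/147) + (0.073 − 0.045 + ½·0.36²)·1.5] / (σ√T) = (0.0334 + 0.1392) / 0.4409 = 0.3916 ⇒ 0.39
d₂ = 0.3916 − 0.4409 = -0.0493 ⇒ -0.05
e^(−qT) = e^(−0.045·1.5) = 0.9347;  e^(−rT) = e^(−0.073·1.5) = 0.8963
N(d₁) = N(0.39) = 0.6517;  N(d₂) = N(-0.05) = 0.4801
C = 152·0.9347·0.6517 − 147·0.8963·0.4801 = 92.5899 − 63.2561 = 29.3338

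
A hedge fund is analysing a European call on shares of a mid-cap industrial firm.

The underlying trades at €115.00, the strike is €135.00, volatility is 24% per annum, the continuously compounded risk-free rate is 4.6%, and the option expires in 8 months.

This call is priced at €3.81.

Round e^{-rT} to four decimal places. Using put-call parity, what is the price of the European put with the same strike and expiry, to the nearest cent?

e^(−rT) = e^(−0.046·0.6667) = 0.9698
Put-call parity: C − P = S − K·e^(−rT) = 115 − 135·0.9698 = 115 − 130.9230 = -15.9230
P = C − (C − P) = 3.81 − (-15.9230) = 19.7330

€19.73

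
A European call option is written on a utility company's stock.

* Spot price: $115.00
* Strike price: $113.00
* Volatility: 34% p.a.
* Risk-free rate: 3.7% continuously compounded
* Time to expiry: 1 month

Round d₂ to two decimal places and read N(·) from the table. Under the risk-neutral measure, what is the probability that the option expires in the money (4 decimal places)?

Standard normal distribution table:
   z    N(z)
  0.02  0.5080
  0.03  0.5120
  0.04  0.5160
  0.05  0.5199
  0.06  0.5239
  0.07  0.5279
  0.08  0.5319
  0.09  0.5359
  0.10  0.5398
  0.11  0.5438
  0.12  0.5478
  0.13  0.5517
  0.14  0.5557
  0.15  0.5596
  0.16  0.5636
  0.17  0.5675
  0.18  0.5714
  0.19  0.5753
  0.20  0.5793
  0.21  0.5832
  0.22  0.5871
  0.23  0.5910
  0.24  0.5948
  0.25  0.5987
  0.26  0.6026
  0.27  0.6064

σ√T = 0.34 × 0.2887 = 0.0981
d₁ = [ln(115/113) + (0.037 + ½·0.34²)·0.08333] / (σ√T) = (0.0175 + 0.0079) / 0.0981 = 0.2592 ≈ 0.26
d₂ = 0.2592 − 0.0981 = 0.1611 ≈ 0.16
Pr(exercise) under Q = N(d₂) = 0.5636

0.5636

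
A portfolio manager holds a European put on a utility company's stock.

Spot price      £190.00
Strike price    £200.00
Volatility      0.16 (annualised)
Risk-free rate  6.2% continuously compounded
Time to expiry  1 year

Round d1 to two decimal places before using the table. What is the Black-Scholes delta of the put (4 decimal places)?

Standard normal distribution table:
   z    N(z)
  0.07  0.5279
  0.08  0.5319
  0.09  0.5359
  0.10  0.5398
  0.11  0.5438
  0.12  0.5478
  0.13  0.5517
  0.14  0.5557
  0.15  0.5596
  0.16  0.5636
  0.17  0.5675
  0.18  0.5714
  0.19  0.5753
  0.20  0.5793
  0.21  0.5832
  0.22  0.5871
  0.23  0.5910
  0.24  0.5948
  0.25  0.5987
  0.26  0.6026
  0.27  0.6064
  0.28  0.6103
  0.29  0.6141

-0.4404

σ√T = 0.16·√1 = 0.1600
d₁ = [ln(190/200) + (0.062 + 0.16²/2)·1] / 0.1600 = [-0.0513 + 0.0748] / 0.1600 = 0.1469 ≈ 0.15
N(d₁) = N(0.15) = 0.5596
Δ_put = N(d₁) − 1 = 0.5596 − 1 = -0.4404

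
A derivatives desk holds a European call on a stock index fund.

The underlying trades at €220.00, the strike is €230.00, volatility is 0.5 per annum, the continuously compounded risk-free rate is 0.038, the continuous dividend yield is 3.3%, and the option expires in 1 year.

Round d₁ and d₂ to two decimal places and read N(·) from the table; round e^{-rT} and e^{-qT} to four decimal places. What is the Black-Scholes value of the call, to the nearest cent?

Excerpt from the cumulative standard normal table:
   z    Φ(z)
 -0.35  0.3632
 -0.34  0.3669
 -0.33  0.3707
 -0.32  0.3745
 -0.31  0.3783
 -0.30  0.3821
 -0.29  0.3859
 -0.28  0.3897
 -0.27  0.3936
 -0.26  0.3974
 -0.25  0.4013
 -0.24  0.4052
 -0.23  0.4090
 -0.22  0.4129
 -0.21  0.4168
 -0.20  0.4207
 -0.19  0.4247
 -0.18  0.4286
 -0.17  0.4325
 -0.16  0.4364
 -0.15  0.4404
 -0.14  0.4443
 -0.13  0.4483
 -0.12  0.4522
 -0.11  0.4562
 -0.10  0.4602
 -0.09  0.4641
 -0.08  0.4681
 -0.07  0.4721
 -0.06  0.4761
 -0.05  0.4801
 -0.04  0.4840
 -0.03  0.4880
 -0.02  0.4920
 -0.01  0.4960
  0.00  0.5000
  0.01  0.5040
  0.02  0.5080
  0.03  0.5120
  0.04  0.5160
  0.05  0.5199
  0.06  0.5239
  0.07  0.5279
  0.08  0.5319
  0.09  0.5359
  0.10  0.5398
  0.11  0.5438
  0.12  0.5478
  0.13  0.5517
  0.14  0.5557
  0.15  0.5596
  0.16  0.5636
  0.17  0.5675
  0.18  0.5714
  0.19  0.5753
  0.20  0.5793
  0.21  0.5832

σ√T = 0.5 × 1.0000 = 0.5000
d₁ = [ln(220/230) + (0.038 − 0.033 + ½·0.5²)·1] / (σ√T) = (-0.0445 + 0.1300) / 0.5000 = 0.1711 ≈ 0.17
d₂ = 0.1711 − 0.5000 = -0.3289 ≈ -0.33
e^(−qT) = e^(−0.033·1) = 0.9675;  e^(−rT) = e^(−0.038·1) = 0.9627
C = 220·0.9675·N(0.17) − 230·0.9627·N(-0.33) = 220·0.9675·0.5675 − 230·0.9627·0.3707 = 120.7924 − 82.0808 = 38.7116

€38.71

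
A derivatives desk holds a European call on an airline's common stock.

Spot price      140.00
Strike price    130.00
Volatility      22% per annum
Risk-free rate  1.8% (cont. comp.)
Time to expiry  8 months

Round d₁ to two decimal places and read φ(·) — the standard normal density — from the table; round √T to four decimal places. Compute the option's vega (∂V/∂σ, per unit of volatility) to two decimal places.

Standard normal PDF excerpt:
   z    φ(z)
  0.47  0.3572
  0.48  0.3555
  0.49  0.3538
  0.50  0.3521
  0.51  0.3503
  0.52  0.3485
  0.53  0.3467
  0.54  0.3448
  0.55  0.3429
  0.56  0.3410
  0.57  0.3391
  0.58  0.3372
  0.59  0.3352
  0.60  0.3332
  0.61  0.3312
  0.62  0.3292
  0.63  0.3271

T = 0.6667;  σ√T = 0.1796
d₁ = [ln(140/130) + (0.018 + ½·0.22²)·0.6667] / (σ√T) = (0.0741 + 0.0281) / 0.1796 = 0.5692 → 0.57
√T = √0.6667 = 0.8165
φ(d₁) = φ(0.57) = 0.3391
vega = S·φ(d₁)·√T = 140·0.3391·0.8165 = 38.7625
(The put has the same vega.)

38.76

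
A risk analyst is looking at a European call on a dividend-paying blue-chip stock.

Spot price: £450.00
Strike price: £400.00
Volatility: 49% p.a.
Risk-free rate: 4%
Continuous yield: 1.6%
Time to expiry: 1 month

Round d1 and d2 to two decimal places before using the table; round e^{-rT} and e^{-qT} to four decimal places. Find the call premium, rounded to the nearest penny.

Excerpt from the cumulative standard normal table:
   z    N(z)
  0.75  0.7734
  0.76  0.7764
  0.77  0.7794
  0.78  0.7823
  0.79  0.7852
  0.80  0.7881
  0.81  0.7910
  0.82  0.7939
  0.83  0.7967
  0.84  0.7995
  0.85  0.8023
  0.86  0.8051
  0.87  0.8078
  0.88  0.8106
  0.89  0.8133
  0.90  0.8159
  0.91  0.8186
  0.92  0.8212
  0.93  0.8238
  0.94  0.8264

σ√T = 0.49 × 0.2887 = 0.1415
d₁ = [ln(450/400) + (0.04 − 0.016 + ½·0.49²)·0.08333] / (σ√T) = (0.1178 + 0.0120) / 0.1415 = 0.9175 → 0.92
d₂ = 0.9175 − 0.1415 = 0.7761 → 0.78
e^(−qT) = e^(−0.016·0.08333) = 0.9987;  e^(−rT) = e^(−0.04·0.08333) = 0.9967
N(d₁) = N(0.92) = 0.8212;  N(d₂) = N(0.78) = 0.7823
C = 450·0.9987·0.8212 − 400·0.9967·0.7823 = 369.0596 − 311.8874 = 57.1722

£57.17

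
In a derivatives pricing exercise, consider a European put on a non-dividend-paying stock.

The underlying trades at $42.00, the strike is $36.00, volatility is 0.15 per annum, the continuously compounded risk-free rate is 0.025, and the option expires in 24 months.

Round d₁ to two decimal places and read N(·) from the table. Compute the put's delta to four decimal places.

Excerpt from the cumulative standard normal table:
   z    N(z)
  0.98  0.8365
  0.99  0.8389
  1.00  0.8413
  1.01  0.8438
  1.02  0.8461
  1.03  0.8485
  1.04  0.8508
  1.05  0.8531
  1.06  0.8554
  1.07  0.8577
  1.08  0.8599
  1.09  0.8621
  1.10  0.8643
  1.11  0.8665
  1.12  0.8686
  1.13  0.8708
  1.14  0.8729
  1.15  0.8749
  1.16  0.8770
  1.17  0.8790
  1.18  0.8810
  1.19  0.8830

-0.1423

σ√T = 0.15·√2 = 0.2121
d₁ = [ln(42/36) + (0.025 + 0.15²/2)·2] / 0.2121 = [0.1542 + 0.0725] / 0.2121 = 1.0684 which rounds to 1.07
N(d₁) = N(1.07) = 0.8577
Δ_put = N(d₁) − 1 = 0.8577 − 1 = -0.1423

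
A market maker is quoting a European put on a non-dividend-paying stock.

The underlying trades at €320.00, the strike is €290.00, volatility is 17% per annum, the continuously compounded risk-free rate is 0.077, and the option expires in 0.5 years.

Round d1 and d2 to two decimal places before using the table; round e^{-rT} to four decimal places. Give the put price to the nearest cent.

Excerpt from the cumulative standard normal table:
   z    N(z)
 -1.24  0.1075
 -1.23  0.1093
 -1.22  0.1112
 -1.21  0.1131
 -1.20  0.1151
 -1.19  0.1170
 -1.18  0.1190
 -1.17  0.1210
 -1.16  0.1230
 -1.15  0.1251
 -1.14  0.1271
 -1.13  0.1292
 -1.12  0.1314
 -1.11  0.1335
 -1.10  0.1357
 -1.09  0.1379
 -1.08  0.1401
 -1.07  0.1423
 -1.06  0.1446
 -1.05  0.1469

€2.26

T = 0.5;  σ√T = 0.1202
d₁ = [ln(320/290) + (0.077 + 0.17²/2)·0.5] / 0.1202 = [0.0984 + 0.0457] / 0.1202 = 1.1993 ⇒ 1.20
d₂ = d₁ − σ√T = 1.1993 − 0.1202 = 1.0791 ⇒ 1.08
e^(−rT) = e^(−0.077·0.5) = 0.9622
P = 290·0.9622·N(-1.08) − 320·N(-1.20) = 290·0.9622·0.1401 − 320·0.1151 = 39.0932 − 36.8320 = 2.2612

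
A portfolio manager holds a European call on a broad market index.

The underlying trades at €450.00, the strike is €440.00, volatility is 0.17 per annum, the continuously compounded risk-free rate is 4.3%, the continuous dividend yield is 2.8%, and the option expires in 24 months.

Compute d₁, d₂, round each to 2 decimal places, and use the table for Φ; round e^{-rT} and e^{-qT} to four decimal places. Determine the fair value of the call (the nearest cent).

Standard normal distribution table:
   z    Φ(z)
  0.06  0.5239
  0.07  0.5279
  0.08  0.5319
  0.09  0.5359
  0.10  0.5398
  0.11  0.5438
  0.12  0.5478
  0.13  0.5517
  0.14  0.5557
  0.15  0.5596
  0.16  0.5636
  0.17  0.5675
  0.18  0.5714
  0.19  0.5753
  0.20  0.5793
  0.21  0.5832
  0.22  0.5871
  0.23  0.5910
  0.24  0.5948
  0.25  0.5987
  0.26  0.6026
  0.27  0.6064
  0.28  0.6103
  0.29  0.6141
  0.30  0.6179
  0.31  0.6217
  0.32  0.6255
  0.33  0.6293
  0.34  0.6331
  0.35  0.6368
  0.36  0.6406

€51.43

σ√T = 0.17 × 1.4142 = 0.2404
ln(S/K) + (r − q + σ²/2)T = ln(450/440) + (0.043 − 0.028 + 0.17²/2)·2 = 0.0225 + 0.0589 = 0.0814
d₁ = 0.0814 / 0.2404 = 0.3385 ≈ 0.34
d₂ = d₁ − σ√T = 0.3385 − 0.2404 = 0.0981 ≈ 0.10
exp(−qT) = exp(−0.028·2) = 0.9455;  exp(−rT) = exp(−0.043·2) = 0.9176
C = 450·0.9455·N(0.34) − 440·0.9176·N(0.10) = 450·0.9455·0.6331 − 440·0.9176·0.5398 = 269.3682 − 217.9410 = 51.4272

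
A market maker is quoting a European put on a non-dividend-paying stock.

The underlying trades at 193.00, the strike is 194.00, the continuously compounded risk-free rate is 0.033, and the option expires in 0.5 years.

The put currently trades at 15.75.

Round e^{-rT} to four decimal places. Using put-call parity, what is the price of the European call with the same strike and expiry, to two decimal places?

exp(−rT) = exp(−0.033·0.5) = 0.9836
Put-call parity: C − P = S − K·e^(−rT) = 193 − 194·0.9836 = 193 − 190.8184 = 2.1816
C = P + (C − P) = 15.75 + (2.1816) = 17.9316

17.93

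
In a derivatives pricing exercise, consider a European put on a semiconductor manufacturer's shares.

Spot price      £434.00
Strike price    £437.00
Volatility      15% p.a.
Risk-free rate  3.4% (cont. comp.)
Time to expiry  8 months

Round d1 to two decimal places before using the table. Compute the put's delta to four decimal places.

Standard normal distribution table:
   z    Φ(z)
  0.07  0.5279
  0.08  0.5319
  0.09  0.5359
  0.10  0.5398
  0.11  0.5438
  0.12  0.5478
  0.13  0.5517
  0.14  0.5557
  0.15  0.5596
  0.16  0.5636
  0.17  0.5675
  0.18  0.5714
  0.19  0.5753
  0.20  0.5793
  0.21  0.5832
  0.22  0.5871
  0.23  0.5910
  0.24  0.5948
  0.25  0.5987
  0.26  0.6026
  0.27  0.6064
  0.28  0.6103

-0.4247

σ√T = 0.15 × 0.8165 = 0.1225
d₁ = [ln(434/437) + (0.034 + 0.15²/2)·0.6667] / 0.1225 = [-0.0069 + 0.0302] / 0.1225 = 0.1901 which rounds to 0.19
N(d₁) = N(0.19) = 0.5753
Δ_put = N(d₁) − 1 = 0.5753 − 1 = -0.4247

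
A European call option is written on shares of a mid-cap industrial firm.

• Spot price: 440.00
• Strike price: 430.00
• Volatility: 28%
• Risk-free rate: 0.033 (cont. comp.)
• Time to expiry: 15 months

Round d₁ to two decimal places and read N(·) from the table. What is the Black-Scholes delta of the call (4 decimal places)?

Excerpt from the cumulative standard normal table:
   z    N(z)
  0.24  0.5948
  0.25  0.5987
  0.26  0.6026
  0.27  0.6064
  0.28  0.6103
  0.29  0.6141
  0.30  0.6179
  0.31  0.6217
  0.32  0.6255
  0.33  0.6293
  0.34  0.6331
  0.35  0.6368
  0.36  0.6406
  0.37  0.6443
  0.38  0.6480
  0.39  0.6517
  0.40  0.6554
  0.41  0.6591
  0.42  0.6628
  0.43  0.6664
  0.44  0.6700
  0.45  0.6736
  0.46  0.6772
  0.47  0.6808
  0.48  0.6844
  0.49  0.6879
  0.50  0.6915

0.6406

T = 1.25;  σ√T = 0.3130
d₁ = [ln(440/430) + (0.033 + ½·0.28²)·1.25] / (σ√T) = (0.0230 + 0.0903) / 0.3130 = 0.3617 ⇒ 0.36
N(d₁) = N(0.36) = 0.6406
Δ_call = N(d₁) = 0.6406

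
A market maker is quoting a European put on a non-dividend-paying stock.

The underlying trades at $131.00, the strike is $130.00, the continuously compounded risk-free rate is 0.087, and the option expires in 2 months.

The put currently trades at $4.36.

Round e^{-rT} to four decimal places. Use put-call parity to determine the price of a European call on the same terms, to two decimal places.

e^(−rT) = e^(−0.087·0.1667) = 0.9856
Put-call parity: C − P = S − K·e^(−rT) = 131 − 130·0.9856 = 131 − 128.1280 = 2.8720
C = P + (C − P) = 4.36 + (2.8720) = 7.2320

$7.23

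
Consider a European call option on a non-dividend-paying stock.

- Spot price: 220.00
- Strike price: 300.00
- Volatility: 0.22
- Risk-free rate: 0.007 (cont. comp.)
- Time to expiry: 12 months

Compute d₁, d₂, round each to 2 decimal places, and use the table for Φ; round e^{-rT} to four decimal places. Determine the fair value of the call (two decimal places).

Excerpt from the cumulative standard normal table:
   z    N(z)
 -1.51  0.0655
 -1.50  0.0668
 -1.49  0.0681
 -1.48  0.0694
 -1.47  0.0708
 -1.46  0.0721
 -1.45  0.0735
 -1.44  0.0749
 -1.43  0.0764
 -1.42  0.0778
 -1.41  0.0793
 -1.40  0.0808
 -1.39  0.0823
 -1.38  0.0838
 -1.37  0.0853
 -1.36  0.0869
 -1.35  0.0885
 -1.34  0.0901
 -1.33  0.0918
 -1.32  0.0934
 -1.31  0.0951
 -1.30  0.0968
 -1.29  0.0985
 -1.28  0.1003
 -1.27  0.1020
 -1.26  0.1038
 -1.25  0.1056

σ√T = 0.22·√1 = 0.2200
d₁ = [ln(220/300) + (0.007 + 0.22²/2)·1] / 0.2200 = [-0.3102 + 0.0312] / 0.2200 = -1.2680 ⇒ -1.27
d₂ = d₁ − σ√T = -1.2680 − 0.2200 = -1.4880 ⇒ -1.49
e^(−rT) = e^(−0.007·1) = 0.9930
C = 220·N(-1.27) − 300·0.9930·N(-1.49) = 220·0.1020 − 300·0.9930·0.0681 = 22.4400 − 20.2870 = 2.1530

2.15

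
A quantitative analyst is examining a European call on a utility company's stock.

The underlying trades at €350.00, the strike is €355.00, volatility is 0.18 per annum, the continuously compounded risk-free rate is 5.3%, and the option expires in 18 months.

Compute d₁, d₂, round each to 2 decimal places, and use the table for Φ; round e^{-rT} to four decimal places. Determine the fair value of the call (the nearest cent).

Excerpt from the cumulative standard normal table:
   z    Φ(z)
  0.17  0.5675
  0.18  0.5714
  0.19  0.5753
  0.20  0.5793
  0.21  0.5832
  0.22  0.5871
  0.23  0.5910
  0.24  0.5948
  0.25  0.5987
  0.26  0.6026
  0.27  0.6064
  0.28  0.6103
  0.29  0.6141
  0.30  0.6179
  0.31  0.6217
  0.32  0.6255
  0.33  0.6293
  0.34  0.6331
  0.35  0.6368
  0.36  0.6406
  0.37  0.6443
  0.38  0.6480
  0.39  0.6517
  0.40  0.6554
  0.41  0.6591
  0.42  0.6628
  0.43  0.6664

σ√T = 0.18 × 1.2247 = 0.2205
d₁ = [ln(350/355) + (0.053 + 0.18²/2)·1.5] / 0.2205 = [-0.0142 + 0.1038] / 0.2205 = 0.4065 ⇒ 0.41
d₂ = d₁ − σ√T = 0.4065 − 0.2205 = 0.1860 ⇒ 0.19
exp(−rT) = exp(−0.053·1.5) = 0.9236
N(d₁) = N(0.41) = 0.6591;  N(d₂) = N(0.19) = 0.5753
C = 350·0.6591 − 355·0.9236·0.5753 = 230.6850 − 188.6282 = 42.0568

€42.06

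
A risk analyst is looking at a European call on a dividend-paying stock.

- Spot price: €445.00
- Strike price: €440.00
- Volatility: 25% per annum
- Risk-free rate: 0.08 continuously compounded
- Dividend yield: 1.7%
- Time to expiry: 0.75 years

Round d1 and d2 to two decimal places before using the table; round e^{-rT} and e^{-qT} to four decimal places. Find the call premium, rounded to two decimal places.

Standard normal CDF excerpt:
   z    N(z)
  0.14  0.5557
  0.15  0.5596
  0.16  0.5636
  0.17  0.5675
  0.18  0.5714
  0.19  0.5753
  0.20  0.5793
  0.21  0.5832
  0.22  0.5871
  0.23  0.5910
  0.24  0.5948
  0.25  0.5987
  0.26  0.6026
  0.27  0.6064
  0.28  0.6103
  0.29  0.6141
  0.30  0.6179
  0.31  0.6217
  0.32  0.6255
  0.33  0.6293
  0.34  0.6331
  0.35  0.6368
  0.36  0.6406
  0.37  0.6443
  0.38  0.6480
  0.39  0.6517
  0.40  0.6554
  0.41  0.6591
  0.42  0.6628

σ√T = 0.25·√0.75 = 0.2165
d₁ = [ln(445/440) + (0.08 − 0.017 + 0.25²/2)·0.75] / 0.2165 = [0.0113 + 0.0707] / 0.2165 = 0.3787 → 0.38
d₂ = d₁ − σ√T = 0.3787 − 0.2165 = 0.1622 → 0.16
exp(−qT) = exp(−0.017·0.75) = 0.9873;  exp(−rT) = exp(−0.08·0.75) = 0.9418
N(d₁) = N(0.38) = 0.6480;  N(d₂) = N(0.16) = 0.5636
C = 445·0.9873·0.6480 − 440·0.9418·0.5636 = 284.6978 − 233.5513 = 51.1465

€51.15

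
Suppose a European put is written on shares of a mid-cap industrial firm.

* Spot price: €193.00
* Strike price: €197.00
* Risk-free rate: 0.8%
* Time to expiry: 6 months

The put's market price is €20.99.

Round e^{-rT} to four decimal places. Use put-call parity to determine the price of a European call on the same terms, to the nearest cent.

exp(−rT) = exp(−0.008·0.5) = 0.9960
Put-call parity: C − P = S − K·e^(−rT) = 193 − 197·0.9960 = 193 − 196.2120 = -3.2120
C = P + (C − P) = 20.99 + (-3.2120) = 17.7780

€17.78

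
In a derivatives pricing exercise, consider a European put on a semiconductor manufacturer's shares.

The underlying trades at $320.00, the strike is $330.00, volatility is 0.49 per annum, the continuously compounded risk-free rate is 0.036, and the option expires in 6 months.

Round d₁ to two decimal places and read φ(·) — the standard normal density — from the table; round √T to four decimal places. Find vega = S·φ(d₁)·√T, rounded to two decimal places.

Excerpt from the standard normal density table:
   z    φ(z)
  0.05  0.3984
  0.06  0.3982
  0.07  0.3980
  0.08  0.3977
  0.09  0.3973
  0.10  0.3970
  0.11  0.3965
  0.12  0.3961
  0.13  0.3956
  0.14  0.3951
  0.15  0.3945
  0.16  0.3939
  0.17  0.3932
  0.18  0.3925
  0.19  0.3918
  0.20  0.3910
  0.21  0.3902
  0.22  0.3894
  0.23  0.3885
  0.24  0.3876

σ√T = 0.49 × 0.7071 = 0.3465
d₁ = [ln(320/330) + (0.036 + 0.49²/2)·0.5] / 0.3465 = [-0.0308 + 0.0780] / 0.3465 = 0.1364 ⇒ 0.14
√T = √0.5 = 0.7071
φ(d₁) = φ(0.14) = 0.3951
vega = S·φ(d₁)·√T = 320·0.3951·0.7071 = 89.4001

89.40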